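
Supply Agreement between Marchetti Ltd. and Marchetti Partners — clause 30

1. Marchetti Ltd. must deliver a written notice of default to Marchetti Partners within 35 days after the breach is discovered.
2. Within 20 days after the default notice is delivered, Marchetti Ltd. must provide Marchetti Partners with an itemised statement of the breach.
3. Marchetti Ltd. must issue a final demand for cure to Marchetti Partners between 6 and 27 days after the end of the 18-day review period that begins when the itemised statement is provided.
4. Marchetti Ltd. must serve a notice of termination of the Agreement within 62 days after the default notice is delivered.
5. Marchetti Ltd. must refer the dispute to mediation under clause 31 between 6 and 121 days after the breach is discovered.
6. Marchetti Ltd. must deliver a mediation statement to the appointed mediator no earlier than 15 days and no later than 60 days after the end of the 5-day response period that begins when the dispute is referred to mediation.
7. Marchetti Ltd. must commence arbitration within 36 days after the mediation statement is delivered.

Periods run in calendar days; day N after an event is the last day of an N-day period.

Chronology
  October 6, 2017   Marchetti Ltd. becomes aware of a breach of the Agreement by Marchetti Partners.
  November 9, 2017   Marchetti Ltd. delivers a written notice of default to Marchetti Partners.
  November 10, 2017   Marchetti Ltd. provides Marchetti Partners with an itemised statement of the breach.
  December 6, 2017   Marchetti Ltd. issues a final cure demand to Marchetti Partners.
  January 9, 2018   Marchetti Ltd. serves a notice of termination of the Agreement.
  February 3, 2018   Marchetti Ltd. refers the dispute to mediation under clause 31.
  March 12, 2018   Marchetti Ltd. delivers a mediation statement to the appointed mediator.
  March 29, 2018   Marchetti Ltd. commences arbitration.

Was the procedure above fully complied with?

Yes

Step 1 — counting 35 days from October 6, 2017 (when the breach is discovered) gives a deadline of November 10, 2017; completed November 9, 2017, before the deadline.
Step 2 — counting 20 days from November 9, 2017 (when the default notice is delivered) gives a deadline of November 29, 2017; done November 10, 2017 — timely.
Step 3 — 6 and 27 days from November 28, 2017 (end of the 18-day review period, which began when the itemised statement is provided on November 10, 2017) are December 4, 2017 and December 25, 2017 respectively; done December 6, 2017, which is between those dates.
Step 4 — counting 62 days from November 9, 2017 (when the default notice is delivered) gives a deadline of January 10, 2018; January 9, 2018 is within that limit.
Step 5 — 6 and 121 days from October 6, 2017 (when the breach is discovered) are October 12, 2017 and February 4, 2018 respectively; February 3, 2018 falls inside that range.
Step 6 — 15 and 60 days from February 8, 2018 (end of the 5-day response period, which began when the dispute is referred to mediation on February 3, 2018) are February 23, 2018 and April 9, 2018 respectively; done March 12, 2018, which is between those dates.
Step 7 — counting 36 days from March 12, 2018 (when the mediation statement is delivered) gives a deadline of April 17, 2018; completed March 29, 2018, before the deadline.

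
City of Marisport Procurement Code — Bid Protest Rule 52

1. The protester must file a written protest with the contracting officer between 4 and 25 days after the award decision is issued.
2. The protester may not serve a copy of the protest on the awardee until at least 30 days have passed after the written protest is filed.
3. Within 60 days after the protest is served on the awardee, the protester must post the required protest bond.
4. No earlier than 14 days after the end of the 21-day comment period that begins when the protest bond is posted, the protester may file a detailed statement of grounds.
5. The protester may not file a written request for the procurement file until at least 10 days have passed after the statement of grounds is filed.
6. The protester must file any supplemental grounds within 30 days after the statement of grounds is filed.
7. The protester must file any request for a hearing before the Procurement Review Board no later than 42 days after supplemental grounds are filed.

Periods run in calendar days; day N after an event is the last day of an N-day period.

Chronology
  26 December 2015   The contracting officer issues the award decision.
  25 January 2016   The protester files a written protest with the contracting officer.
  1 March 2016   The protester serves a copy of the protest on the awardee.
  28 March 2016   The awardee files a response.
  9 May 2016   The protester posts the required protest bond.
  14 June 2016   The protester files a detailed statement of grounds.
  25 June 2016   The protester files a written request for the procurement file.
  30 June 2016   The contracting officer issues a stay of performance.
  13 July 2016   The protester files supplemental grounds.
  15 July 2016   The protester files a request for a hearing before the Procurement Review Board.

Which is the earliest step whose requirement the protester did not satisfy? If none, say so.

Step 1

(1) the permitted window runs from 26 December 2015 + 4 = 30 December 2015 to 26 December 2015 + 25 = 20 January 2016; done 25 January 2016 — 5 days after the window closed.
That is the first point of non-compliance.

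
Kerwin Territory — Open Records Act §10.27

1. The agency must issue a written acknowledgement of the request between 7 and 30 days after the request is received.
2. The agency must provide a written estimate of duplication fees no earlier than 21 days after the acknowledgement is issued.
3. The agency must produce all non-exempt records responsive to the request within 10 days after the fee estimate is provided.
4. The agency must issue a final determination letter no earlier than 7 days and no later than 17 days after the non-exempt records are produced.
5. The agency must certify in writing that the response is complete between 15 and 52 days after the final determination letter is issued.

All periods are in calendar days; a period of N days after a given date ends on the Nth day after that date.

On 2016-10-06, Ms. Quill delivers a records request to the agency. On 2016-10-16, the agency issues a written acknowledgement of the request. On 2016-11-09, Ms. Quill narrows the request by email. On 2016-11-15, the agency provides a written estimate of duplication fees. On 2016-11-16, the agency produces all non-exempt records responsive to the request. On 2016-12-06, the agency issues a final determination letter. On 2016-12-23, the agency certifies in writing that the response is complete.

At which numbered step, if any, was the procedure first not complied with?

Step 1: the window is 7–30 days after 2016-10-06 (when the request is received), so 2016-10-13 through 2016-11-05; done 2016-10-16 — within the window.
Step 2: the earliest permitted date is 21 days after 2016-10-16 (when the acknowledgement is issued), i.e. 2016-11-06; done 2016-11-15 — permitted.
Step 3: 10 days after 2016-11-15 (when the fee estimate is provided) is 2016-11-25; completed 2016-11-16, before the deadline.
Step 4: the window is 7–17 days after 2016-11-16 (when the non-exempt records are produced), so 2016-11-23 through 2016-12-03; 2016-12-06 is 3 days past the end of the window.

Step 4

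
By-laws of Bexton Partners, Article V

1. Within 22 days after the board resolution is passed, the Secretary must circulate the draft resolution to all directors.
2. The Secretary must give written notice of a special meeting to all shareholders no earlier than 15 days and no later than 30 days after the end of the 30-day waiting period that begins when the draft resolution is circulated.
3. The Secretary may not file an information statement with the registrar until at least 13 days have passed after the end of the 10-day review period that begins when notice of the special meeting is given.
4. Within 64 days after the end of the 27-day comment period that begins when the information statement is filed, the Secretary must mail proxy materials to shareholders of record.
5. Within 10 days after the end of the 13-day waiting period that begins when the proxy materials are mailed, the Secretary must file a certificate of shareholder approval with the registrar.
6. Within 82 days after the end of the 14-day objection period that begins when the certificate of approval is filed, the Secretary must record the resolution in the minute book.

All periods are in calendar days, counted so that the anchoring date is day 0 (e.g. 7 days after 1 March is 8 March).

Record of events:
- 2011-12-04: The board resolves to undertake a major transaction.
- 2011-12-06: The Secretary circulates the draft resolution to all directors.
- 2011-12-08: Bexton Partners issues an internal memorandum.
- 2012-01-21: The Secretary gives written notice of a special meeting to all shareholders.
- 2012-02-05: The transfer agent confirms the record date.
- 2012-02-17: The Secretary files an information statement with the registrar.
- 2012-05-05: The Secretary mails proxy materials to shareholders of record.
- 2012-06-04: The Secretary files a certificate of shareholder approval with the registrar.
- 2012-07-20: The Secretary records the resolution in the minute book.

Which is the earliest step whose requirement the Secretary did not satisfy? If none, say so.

Step 5

Step 1: 22 days after 2011-12-04 (when the board resolution is passed) is 2011-12-26; done 2011-12-06 — timely.
Step 2: the window is 15–30 days after 2012-01-05 (end of the 30-day waiting period, which began when the draft resolution is circulated on 2011-12-06), so 2012-01-20 through 2012-02-04; done 2012-01-21, which is between those dates.
Step 3: the earliest permitted date is 13 days after 2012-01-31 (end of the 10-day review period, which began when notice of the special meeting is given on 2012-01-21), i.e. 2012-02-13; done 2012-02-17, after the minimum wait.
Step 4: 64 days after 2012-03-15 (end of the 27-day comment period, which began when the information statement is filed on 2012-02-17) is 2012-05-18; 2012-05-05 is within that limit.
Step 5: 10 days after 2012-05-18 (end of the 13-day waiting period, which began when the proxy materials are mailed on 2012-05-05) is 2012-05-28; not done until 2012-06-04, 7 days after the deadline.
The procedure was therefore not followed at step 5.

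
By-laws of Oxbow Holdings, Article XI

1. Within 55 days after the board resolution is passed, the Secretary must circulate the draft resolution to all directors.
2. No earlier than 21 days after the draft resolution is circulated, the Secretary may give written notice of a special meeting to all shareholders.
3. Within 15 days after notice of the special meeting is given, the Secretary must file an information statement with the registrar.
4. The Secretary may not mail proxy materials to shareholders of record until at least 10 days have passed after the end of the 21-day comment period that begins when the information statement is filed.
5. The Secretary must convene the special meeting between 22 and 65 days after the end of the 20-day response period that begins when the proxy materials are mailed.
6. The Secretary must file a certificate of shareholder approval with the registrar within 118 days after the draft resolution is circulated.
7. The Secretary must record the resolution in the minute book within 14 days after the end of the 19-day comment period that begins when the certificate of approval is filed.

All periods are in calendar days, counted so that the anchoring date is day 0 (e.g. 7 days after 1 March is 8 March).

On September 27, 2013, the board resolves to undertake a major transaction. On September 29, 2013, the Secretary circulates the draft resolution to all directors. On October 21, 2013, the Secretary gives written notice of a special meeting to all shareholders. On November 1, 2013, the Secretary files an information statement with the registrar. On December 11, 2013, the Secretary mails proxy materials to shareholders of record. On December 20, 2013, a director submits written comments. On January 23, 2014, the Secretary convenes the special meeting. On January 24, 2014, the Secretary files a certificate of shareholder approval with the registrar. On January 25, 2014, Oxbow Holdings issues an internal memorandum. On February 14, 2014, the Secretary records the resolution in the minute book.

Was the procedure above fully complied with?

Step 1 — counting 55 days from September 27, 2013 (when the board resolution is passed) gives a deadline of November 21, 2013; September 29, 2013 is within that limit.
Step 2 — must wait 21 days from September 29, 2013 (when the draft resolution is circulated), so not before October 20, 2013; done October 21, 2013, after the minimum wait.
Step 3 — counting 15 days from October 21, 2013 (when notice of the special meeting is given) gives a deadline of November 5, 2013; completed November 1, 2013, before the deadline.
Step 4 — must wait 10 days from November 22, 2013 (end of the 21-day comment period, which began when the information statement is filed on November 1, 2013), so not before December 2, 2013; done December 11, 2013, after the minimum wait.
Step 5 — 22 and 65 days from December 31, 2013 (end of the 20-day response period, which began when the proxy materials are mailed on December 11, 2013) are January 22, 2014 and March 6, 2014 respectively; done January 23, 2014, which is between those dates.
Step 6 — counting 118 days from September 29, 2013 (when the draft resolution is circulated) gives a deadline of January 25, 2014; January 24, 2014 is within that limit.
Step 7 — counting 14 days from February 12, 2014 (end of the 19-day comment period, which began when the certificate of approval is filed on January 24, 2014) gives a deadline of February 26, 2014; completed February 14, 2014, before the deadline.

Yes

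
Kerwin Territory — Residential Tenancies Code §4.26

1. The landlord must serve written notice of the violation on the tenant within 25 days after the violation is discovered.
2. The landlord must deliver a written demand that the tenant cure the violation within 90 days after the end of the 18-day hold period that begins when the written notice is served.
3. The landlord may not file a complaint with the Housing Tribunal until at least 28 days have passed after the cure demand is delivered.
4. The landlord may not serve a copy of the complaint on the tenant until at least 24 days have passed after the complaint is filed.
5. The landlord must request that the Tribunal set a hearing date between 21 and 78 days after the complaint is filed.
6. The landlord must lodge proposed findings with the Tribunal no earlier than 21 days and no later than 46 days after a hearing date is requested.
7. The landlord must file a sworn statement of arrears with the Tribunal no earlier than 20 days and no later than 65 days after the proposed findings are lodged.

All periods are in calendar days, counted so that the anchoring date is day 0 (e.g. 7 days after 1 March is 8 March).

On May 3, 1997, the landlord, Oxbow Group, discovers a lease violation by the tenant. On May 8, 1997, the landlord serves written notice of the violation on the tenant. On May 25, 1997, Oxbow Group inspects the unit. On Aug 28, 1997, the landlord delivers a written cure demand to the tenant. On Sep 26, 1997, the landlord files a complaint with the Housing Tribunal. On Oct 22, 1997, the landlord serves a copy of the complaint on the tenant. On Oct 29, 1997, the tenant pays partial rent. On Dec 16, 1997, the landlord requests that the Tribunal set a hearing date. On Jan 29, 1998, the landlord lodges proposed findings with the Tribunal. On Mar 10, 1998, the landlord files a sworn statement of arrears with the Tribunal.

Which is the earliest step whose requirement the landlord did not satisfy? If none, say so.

Step 1 — counting 25 days from May 3, 1997 (when the violation is discovered) gives a deadline of May 28, 1997; completed May 8, 1997, before the deadline.
Step 2 — counting 90 days from May 26, 1997 (end of the 18-day hold period, which began when the written notice is served on May 8, 1997) gives a deadline of Aug 24, 1997; not done until Aug 28, 1997, 4 days after the deadline.

Step 2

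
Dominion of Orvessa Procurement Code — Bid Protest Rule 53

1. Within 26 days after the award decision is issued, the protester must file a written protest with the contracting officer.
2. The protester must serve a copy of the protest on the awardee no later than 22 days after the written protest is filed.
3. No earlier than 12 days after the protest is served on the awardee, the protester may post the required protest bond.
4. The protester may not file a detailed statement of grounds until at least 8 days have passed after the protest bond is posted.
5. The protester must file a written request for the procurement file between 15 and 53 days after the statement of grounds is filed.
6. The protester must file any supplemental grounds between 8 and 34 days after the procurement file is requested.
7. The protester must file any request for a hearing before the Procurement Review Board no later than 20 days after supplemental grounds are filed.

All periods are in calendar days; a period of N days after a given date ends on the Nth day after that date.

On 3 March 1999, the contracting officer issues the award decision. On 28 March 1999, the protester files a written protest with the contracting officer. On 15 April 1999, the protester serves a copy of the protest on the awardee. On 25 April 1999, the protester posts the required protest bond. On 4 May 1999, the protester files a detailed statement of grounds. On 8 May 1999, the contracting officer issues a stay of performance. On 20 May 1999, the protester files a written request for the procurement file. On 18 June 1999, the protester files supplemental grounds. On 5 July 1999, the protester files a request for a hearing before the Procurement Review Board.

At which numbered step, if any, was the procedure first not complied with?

Step 3

(1) due by 3 March 1999 + 26 days = 29 March 1999; done 28 March 1999 — timely.
(2) due by 28 March 1999 + 22 days = 19 April 1999; done 15 April 1999 — timely.
(3) permitted from 15 April 1999 + 12 days = 27 April 1999 onward; 25 April 1999 is 2 days before the earliest permitted date.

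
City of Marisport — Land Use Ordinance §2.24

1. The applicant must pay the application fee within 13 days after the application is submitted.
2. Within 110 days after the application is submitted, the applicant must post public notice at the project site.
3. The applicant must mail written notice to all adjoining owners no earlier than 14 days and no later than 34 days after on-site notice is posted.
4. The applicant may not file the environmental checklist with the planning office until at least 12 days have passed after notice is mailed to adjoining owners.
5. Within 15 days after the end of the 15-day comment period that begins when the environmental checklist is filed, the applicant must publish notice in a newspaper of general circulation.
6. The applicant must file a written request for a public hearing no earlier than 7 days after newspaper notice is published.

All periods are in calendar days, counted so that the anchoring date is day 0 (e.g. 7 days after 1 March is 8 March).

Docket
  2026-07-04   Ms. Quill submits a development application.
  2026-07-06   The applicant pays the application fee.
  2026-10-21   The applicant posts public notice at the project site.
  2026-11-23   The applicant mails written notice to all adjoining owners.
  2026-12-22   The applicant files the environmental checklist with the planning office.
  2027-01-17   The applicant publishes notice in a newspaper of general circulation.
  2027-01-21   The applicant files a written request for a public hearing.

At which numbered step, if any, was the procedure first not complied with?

Step 6

(1) due by 2026-07-04 + 13 days = 2026-07-17; 2026-07-06 is within that limit.
(2) due by 2026-07-04 + 110 days = 2026-10-22; 2026-10-21 is within that limit.
(3) the permitted window runs from 2026-10-21 + 14 = 2026-11-04 to 2026-10-21 + 34 = 2026-11-24; done 2026-11-23 — within the window.
(4) permitted from 2026-11-23 + 12 days = 2026-12-05 onward; done 2026-12-22, after the minimum wait.
(5) due by 2027-01-06 + 15 days = 2027-01-21; done 2027-01-17 — timely.
(6) permitted from 2027-01-17 + 7 days = 2027-01-24 onward; 2027-01-21 is 3 days before the earliest permitted date.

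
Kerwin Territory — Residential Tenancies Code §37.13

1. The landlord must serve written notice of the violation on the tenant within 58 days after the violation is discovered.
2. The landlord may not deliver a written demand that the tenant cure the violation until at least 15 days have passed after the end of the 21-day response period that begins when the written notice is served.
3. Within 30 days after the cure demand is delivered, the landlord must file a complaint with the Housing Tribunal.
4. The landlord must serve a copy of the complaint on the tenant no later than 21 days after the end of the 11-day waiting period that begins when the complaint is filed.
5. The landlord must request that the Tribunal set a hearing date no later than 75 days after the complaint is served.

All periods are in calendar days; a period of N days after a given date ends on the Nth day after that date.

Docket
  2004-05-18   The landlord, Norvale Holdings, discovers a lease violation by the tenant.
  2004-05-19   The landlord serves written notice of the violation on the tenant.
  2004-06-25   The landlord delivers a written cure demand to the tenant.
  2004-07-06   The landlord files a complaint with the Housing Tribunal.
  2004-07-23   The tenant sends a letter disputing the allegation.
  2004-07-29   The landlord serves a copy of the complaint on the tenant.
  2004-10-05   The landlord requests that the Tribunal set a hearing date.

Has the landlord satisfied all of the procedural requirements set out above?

Yes

Step 1: 58 days after 2004-05-18 (when the violation is discovered) is 2004-07-15; 2004-05-19 is within that limit.
Step 2: the earliest permitted date is 15 days after 2004-06-09 (end of the 21-day response period, which began when the written notice is served on 2004-05-19), i.e. 2004-06-24; done 2004-06-25, after the minimum wait.
Step 3: 30 days after 2004-06-25 (when the cure demand is delivered) is 2004-07-25; 2004-07-06 is within that limit.
Step 4: 21 days after 2004-07-17 (end of the 11-day waiting period, which began when the complaint is filed on 2004-07-06) is 2004-08-07; done 2004-07-29 — timely.
Step 5: 75 days after 2004-07-29 (when the complaint is served) is 2004-10-12; done 2004-10-05 — timely.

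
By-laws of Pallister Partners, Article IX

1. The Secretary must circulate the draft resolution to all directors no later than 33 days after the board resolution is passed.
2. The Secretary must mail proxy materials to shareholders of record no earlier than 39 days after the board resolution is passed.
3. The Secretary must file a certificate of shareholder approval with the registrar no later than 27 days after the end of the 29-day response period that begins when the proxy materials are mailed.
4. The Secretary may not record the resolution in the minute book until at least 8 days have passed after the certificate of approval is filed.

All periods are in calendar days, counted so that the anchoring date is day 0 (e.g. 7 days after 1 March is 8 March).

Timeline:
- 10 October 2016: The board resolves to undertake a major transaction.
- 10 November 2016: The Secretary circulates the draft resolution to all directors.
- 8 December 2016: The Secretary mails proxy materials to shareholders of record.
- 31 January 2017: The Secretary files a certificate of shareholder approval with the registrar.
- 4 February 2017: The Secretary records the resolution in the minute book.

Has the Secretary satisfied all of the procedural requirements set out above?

No

(1) due by 10 October 2016 + 33 days = 12 November 2016; completed 10 November 2016, before the deadline.
(2) permitted from 10 October 2016 + 39 days = 18 November 2016 onward; done 8 December 2016 — permitted.
(3) due by 6 January 2017 + 27 days = 2 February 2017; completed 31 January 2017, before the deadline.
(4) permitted from 31 January 2017 + 8 days = 8 February 2017 onward; acted on 4 February 2017, 4 days prematurely.
Later steps need not be reached.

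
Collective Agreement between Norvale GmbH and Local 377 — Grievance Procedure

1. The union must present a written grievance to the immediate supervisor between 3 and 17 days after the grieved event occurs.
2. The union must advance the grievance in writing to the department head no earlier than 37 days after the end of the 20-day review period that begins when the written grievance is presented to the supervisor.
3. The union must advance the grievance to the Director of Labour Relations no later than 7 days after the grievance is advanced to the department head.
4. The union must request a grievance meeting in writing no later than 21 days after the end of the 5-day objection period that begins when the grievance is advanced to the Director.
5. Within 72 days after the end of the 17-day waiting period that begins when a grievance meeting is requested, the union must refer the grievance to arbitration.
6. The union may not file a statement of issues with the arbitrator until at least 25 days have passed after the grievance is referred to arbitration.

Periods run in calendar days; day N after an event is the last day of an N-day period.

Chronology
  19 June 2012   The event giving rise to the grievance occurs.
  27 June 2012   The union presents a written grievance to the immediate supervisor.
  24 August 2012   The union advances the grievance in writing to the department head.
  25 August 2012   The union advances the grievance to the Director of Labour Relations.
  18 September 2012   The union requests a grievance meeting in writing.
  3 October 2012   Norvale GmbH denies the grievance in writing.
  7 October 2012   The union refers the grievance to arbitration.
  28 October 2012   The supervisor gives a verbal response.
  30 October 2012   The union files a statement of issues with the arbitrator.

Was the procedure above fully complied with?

No

Step 1: the window is 3–17 days after 19 June 2012 (when the grieved event occurs), so 22 June 2012 through 6 July 2012; done 27 June 2012 — within the window.
Step 2: the earliest permitted date is 37 days after 17 July 2012 (end of the 20-day review period, which began when the written grievance is presented to the supervisor on 27 June 2012), i.e. 23 August 2012; done 24 August 2012 — permitted.
Step 3: 7 days after 24 August 2012 (when the grievance is advanced to the department head) is 31 August 2012; 25 August 2012 is within that limit.
Step 4: 21 days after 30 August 2012 (end of the 5-day objection period, which began when the grievance is advanced to the Director on 25 August 2012) is 20 September 2012; completed 18 September 2012, before the deadline.
Step 5: 72 days after 5 October 2012 (end of the 17-day waiting period, which began when a grievance meeting is requested on 18 September 2012) is 16 December 2012; done 7 October 2012 — timely.
Step 6: the earliest permitted date is 25 days after 7 October 2012 (when the grievance is referred to arbitration), i.e. 1 November 2012; acted on 30 October 2012, 2 days prematurely.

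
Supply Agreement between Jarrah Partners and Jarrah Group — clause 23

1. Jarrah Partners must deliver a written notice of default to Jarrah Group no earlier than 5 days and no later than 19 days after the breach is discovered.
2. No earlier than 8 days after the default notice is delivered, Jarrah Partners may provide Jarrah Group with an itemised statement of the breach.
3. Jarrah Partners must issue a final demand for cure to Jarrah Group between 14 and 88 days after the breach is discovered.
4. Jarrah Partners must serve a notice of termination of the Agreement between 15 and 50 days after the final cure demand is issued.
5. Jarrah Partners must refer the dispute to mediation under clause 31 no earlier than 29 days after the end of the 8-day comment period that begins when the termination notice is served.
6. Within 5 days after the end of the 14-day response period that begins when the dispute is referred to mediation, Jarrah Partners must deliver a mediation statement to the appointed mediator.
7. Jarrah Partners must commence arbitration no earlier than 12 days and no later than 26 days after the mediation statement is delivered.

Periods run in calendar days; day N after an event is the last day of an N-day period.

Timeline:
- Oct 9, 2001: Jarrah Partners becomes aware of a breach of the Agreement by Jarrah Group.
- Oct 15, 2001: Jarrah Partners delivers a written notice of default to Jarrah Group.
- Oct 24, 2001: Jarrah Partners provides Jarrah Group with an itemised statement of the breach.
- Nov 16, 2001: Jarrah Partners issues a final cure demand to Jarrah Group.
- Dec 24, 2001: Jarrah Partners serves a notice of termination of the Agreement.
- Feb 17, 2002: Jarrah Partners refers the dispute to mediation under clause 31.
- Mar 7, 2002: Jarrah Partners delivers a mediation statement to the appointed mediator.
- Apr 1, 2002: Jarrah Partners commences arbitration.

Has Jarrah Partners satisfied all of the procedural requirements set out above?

Yes

(1) the permitted window runs from Oct 9, 2001 + 5 = Oct 14, 2001 to Oct 9, 2001 + 19 = Oct 28, 2001; done Oct 15, 2001, which is between those dates.
(2) permitted from Oct 15, 2001 + 8 days = Oct 23, 2001 onward; done Oct 24, 2001 — permitted.
(3) the permitted window runs from Oct 9, 2001 + 14 = Oct 23, 2001 to Oct 9, 2001 + 88 = Jan 5, 2002; done Nov 16, 2001, which is between those dates.
(4) the permitted window runs from Nov 16, 2001 + 15 = Dec 1, 2001 to Nov 16, 2001 + 50 = Jan 5, 2002; Dec 24, 2001 falls inside that range.
(5) permitted from Jan 1, 2002 + 29 days = Jan 30, 2002 onward; done Feb 17, 2002 — permitted.
(6) due by Mar 3, 2002 + 5 days = Mar 8, 2002; completed Mar 7, 2002, before the deadline.
(7) the permitted window runs from Mar 7, 2002 + 12 = Mar 19, 2002 to Mar 7, 2002 + 26 = Apr 2, 2002; Apr 1, 2002 falls inside that range.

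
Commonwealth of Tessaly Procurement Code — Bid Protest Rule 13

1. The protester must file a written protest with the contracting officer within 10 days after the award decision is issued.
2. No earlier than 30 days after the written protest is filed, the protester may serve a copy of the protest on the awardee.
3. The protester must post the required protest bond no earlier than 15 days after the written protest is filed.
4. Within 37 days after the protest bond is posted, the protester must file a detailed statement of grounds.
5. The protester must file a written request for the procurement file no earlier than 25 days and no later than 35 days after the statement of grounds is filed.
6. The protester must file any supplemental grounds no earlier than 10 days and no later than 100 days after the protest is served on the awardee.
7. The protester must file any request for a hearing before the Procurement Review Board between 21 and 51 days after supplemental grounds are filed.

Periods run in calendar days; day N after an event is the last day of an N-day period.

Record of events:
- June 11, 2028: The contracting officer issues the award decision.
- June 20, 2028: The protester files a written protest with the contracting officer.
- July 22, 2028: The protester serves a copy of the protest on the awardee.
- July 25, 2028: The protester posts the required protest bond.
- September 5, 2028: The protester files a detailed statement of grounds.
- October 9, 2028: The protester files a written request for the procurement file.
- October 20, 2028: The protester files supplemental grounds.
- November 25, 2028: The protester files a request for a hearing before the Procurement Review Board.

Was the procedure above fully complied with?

Step 1: 10 days after June 11, 2028 (when the award decision is issued) is June 21, 2028; June 20, 2028 is within that limit.
Step 2: the earliest permitted date is 30 days after June 20, 2028 (when the written protest is filed), i.e. July 20, 2028; done July 22, 2028 — permitted.
Step 3: the earliest permitted date is 15 days after June 20, 2028 (when the written protest is filed), i.e. July 5, 2028; done July 25, 2028, after the minimum wait.
Step 4: 37 days after July 25, 2028 (when the protest bond is posted) is August 31, 2028; September 5, 2028 misses that deadline by 5 days.

No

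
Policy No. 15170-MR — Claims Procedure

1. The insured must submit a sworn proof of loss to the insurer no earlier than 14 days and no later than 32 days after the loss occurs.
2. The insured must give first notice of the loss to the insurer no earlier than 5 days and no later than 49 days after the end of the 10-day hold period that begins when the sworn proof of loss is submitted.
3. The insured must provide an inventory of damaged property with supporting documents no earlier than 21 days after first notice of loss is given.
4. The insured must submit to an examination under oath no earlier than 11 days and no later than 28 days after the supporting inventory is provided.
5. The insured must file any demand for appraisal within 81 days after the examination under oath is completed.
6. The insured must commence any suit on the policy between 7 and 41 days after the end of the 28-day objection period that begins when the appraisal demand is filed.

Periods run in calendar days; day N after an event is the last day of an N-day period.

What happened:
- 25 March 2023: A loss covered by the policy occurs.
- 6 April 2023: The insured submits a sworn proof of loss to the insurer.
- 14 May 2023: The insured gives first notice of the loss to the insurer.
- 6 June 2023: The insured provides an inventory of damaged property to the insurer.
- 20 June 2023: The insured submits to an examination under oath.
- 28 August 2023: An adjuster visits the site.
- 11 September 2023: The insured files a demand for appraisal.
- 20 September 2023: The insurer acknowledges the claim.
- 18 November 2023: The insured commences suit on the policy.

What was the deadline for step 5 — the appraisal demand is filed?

9 September 2023

Step 5 runs from 20 June 2023, when the examination under oath is completed. 81 days after 20 June 2023 is 9 September 2023.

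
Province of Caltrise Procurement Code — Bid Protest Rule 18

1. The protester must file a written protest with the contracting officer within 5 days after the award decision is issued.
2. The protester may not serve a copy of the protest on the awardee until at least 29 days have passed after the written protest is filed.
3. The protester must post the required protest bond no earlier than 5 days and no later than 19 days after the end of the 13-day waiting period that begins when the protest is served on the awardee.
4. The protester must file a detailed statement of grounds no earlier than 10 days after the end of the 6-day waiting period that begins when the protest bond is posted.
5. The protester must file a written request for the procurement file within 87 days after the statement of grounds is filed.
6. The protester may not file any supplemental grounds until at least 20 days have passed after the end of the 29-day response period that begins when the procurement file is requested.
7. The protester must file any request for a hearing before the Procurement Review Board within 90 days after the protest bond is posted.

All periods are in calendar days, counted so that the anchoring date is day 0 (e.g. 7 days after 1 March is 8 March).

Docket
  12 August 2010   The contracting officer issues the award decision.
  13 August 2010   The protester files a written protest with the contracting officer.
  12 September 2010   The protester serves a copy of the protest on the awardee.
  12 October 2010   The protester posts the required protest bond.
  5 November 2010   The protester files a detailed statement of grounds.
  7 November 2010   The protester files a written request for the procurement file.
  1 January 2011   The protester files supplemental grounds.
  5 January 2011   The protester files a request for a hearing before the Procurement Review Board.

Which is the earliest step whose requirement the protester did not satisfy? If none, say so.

Step 1 — counting 5 days from 12 August 2010 (when the award decision is issued) gives a deadline of 17 August 2010; completed 13 August 2010, before the deadline.
Step 2 — must wait 29 days from 13 August 2010 (when the written protest is filed), so not before 11 September 2010; 12 September 2010 is on or after that date.
Step 3 — 5 and 19 days from 25 September 2010 (end of the 13-day waiting period, which began when the protest is served on the awardee on 12 September 2010) are 30 September 2010 and 14 October 2010 respectively; done 12 October 2010 — within the window.
Step 4 — must wait 10 days from 18 October 2010 (end of the 6-day waiting period, which began when the protest bond is posted on 12 October 2010), so not before 28 October 2010; done 5 November 2010, after the minimum wait.
Step 5 — counting 87 days from 5 November 2010 (when the statement of grounds is filed) gives a deadline of 31 January 2011; completed 7 November 2010, before the deadline.
Step 6 — must wait 20 days from 6 December 2010 (end of the 29-day response period, which began when the procurement file is requested on 7 November 2010), so not before 26 December 2010; done 1 January 2011, after the minimum wait.
Step 7 — counting 90 days from 12 October 2010 (when the protest bond is posted) gives a deadline of 10 January 2011; 5 January 2011 is within that limit.

None — every step was satisfied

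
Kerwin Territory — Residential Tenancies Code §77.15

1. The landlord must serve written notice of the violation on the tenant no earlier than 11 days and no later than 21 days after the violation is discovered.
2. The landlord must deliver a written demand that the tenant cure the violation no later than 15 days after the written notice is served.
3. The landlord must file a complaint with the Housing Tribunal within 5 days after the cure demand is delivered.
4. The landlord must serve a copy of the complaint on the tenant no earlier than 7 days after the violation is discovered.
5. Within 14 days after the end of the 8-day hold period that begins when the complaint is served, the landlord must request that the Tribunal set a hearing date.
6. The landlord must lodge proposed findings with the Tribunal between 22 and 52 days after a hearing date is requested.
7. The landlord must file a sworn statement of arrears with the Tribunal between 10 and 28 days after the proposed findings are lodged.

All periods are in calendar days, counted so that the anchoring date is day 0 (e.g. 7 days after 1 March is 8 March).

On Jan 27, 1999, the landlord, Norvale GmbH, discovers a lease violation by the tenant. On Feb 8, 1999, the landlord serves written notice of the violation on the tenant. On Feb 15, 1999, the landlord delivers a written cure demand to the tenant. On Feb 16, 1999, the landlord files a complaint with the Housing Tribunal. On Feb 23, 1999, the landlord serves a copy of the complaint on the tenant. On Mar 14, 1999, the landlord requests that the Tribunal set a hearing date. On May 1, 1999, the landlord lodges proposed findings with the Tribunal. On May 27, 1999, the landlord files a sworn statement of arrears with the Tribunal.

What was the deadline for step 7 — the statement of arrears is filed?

May 29, 1999

Step 7 runs from May 1, 1999, when the proposed findings are lodged. The window is 10–28 days after May 1, 1999; it closes on May 29, 1999.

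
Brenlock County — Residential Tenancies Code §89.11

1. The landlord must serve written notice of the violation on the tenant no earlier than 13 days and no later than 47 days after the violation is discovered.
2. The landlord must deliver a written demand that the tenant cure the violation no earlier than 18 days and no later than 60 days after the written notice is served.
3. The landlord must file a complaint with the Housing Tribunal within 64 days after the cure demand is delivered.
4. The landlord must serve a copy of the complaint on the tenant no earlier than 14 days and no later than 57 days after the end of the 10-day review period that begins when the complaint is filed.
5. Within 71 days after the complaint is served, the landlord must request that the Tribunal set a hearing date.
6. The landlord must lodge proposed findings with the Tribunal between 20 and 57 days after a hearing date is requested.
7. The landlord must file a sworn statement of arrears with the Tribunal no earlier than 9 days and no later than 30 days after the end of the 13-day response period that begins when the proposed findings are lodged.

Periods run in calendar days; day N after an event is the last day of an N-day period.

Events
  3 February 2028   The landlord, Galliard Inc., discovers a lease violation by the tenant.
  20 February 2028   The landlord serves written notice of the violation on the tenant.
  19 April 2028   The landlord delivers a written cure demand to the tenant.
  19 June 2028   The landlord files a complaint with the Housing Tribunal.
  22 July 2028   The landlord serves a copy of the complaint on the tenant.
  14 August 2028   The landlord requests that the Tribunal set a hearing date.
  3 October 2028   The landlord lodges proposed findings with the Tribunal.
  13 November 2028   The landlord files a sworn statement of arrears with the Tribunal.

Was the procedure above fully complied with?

(1) the permitted window runs from 3 February 2028 + 13 = 16 February 2028 to 3 February 2028 + 47 = 21 March 2028; 20 February 2028 falls inside that range.
(2) the permitted window runs from 20 February 2028 + 18 = 9 March 2028 to 20 February 2028 + 60 = 20 April 2028; done 19 April 2028, which is between those dates.
(3) due by 19 April 2028 + 64 days = 22 June 2028; 19 June 2028 is within that limit.
(4) the permitted window runs from 29 June 2028 + 14 = 13 July 2028 to 29 June 2028 + 57 = 25 August 2028; 22 July 2028 falls inside that range.
(5) due by 22 July 2028 + 71 days = 1 October 2028; completed 14 August 2028, before the deadline.
(6) the permitted window runs from 14 August 2028 + 20 = 3 September 2028 to 14 August 2028 + 57 = 10 October 2028; 3 October 2028 falls inside that range.
(7) the permitted window runs from 16 October 2028 + 9 = 25 October 2028 to 16 October 2028 + 30 = 15 November 2028; done 13 November 2028, which is between those dates.

Yes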